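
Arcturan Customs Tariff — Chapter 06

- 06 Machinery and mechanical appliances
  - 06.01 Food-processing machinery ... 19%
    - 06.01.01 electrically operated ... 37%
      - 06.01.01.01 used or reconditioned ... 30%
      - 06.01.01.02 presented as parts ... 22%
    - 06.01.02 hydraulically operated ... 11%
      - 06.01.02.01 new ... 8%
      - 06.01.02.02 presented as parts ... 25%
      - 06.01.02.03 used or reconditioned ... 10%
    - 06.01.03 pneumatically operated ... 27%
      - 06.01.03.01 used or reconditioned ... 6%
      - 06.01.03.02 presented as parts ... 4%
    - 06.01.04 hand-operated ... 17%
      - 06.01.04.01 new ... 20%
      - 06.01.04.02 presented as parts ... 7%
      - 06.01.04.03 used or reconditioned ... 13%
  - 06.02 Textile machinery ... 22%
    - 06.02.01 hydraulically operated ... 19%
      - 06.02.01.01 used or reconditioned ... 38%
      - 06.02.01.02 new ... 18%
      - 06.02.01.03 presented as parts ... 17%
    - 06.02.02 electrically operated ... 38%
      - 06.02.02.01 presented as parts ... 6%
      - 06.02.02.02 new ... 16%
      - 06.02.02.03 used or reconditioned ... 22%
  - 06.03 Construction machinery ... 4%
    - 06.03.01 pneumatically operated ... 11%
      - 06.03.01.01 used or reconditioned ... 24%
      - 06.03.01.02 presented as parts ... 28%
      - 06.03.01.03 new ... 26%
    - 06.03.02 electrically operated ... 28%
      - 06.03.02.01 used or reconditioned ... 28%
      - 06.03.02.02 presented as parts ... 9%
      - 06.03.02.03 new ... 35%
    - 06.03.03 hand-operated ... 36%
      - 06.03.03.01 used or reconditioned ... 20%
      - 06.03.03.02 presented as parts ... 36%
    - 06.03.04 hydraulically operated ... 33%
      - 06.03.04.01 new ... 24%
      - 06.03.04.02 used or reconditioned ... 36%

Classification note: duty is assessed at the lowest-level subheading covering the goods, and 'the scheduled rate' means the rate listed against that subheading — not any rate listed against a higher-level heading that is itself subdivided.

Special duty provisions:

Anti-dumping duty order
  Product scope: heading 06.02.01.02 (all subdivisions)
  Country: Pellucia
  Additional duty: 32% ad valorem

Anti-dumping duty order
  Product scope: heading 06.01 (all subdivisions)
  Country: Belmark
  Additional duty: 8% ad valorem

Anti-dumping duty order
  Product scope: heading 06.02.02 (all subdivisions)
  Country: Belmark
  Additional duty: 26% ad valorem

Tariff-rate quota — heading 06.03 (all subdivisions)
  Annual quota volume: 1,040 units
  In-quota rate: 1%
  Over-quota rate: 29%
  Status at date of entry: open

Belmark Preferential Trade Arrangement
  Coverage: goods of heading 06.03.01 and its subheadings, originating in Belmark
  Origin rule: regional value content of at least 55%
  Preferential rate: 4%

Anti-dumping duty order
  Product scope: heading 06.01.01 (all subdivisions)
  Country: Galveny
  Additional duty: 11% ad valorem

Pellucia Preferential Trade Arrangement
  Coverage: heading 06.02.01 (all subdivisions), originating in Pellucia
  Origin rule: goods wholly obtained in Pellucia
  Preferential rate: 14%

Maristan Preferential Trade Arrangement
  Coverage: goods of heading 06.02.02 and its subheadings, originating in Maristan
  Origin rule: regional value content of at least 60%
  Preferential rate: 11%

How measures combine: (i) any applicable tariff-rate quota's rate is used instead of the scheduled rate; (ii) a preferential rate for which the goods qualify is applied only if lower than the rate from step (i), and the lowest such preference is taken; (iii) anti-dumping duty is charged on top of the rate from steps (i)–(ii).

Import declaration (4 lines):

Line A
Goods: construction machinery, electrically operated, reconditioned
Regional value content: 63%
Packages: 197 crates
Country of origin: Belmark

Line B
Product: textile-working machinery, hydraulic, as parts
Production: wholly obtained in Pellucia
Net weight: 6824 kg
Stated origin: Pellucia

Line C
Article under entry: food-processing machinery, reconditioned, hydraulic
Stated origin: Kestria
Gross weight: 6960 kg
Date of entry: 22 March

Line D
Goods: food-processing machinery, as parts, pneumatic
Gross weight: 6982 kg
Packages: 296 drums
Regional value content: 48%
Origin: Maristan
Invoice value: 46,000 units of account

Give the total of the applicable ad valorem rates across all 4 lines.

Line A: construction → 06.03; electrically operated → 06.03.02; reconditioned → 06.03.02.01. Scheduled 28%. quota on 06.03 open → in-quota 1%; Belmark agreement on 06.03.01: 06.03.02.01 not covered. → 1%.
Line B: textile-working → 06.02; hydraulic → 06.02.01; as parts → 06.02.01.03. Scheduled 17%. Pellucia agreement on 06.02.01: wholly obtained → 14% available; preferential 14%. → 14%.
Line C: food-processing → 06.01; hydraulic → 06.01.02; reconditioned → 06.01.02.03. Scheduled 10%. No special measure applies. → 10%.
Line D: food-processing → 06.01; pneumatic → 06.01.03; as parts → 06.01.03.02. Scheduled 4%. Maristan agreement on 06.02.02: 06.01.03.02 not covered. → 4%.
Sum: 1% + 14% + 10% + 4% = 29%.

29%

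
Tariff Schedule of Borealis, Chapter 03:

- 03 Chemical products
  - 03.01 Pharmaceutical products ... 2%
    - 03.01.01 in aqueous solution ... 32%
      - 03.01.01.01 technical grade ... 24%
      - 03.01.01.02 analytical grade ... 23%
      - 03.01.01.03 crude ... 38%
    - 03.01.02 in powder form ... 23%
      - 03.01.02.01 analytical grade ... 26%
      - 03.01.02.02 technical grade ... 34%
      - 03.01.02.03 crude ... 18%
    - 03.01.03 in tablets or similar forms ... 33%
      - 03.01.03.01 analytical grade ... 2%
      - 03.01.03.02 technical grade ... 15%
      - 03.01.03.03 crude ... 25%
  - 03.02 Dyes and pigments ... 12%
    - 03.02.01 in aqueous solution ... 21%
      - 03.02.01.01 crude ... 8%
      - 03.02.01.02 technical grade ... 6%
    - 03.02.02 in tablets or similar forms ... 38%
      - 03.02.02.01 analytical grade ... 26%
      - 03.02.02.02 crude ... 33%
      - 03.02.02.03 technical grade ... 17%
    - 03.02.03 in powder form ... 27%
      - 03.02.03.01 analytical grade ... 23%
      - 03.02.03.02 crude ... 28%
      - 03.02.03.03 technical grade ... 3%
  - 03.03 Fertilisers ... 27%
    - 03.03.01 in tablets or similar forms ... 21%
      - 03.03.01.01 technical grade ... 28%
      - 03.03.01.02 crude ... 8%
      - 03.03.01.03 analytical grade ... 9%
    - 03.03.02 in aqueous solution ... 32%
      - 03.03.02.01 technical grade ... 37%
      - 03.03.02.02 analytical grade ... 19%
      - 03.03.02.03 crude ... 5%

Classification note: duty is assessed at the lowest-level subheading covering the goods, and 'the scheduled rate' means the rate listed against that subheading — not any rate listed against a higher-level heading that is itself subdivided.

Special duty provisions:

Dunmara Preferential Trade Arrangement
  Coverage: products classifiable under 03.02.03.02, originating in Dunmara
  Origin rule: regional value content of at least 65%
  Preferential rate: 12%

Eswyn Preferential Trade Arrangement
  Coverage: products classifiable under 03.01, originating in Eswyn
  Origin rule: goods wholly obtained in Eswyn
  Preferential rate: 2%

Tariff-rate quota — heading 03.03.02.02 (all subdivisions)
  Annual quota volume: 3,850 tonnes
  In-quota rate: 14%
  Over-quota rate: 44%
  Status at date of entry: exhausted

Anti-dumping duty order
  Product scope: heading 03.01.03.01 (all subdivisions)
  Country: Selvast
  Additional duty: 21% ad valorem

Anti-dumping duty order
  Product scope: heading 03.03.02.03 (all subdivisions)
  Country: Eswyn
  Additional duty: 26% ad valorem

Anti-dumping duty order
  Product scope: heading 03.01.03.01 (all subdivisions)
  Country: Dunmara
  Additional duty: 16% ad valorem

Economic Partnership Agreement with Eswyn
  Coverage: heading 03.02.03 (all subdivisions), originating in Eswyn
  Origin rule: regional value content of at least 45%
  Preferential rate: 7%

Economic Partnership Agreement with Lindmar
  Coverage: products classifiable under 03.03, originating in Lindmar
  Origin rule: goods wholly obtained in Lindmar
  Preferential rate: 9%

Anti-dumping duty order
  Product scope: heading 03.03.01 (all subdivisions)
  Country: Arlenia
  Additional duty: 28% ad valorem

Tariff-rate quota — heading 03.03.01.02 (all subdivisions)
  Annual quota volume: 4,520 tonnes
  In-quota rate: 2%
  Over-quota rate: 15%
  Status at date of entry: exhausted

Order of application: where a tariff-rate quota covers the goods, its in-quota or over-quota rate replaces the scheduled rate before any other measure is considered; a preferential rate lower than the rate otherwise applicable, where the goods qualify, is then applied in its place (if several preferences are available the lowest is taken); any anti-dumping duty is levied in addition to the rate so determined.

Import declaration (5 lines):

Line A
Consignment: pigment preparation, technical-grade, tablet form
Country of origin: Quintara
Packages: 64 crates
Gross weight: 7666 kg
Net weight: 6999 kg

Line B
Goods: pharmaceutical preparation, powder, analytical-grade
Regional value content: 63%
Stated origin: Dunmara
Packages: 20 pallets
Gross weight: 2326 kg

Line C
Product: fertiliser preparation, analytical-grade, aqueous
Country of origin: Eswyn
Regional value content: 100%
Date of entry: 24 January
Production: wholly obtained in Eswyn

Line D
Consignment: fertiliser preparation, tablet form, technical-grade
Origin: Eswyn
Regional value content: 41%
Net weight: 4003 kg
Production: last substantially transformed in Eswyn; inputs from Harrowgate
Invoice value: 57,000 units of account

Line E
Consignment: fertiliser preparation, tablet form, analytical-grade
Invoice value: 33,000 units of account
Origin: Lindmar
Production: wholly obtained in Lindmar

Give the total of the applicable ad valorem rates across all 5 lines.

Line A: pigment → 03.02; tablet form → 03.02.02; technical-grade → 03.02.02.03. Scheduled 17%. No special measure applies. → 17%.
Line B: pharmaceutical → 03.01; powder → 03.01.02; analytical-grade → 03.01.02.01. Scheduled 26%. Dunmara agreement on 03.02.03.02: 03.01.02.01 not covered. → 26%.
Line C: fertiliser → 03.03; aqueous → 03.03.02; analytical-grade → 03.03.02.02. Scheduled 19%. quota on 03.03.02.02 exhausted → over-quota 44%; Eswyn agreement on 03.01: 03.03.02.02 not covered; Eswyn agreement on 03.02.03: 03.03.02.02 not covered. → 44%.
Line D: fertiliser → 03.03; tablet form → 03.03.01; technical-grade → 03.03.01.01. Scheduled 28%. Eswyn agreement on 03.01: 03.03.01.01 not covered; Eswyn agreement on 03.02.03: 03.03.01.01 not covered. → 28%.
Line E: fertiliser → 03.03; tablet form → 03.03.01; analytical-grade → 03.03.01.03. Scheduled 9%. Lindmar agreement on 03.03: wholly obtained → 9% available; preference 9% not lower than 9% → no reduction. → 9%.
Sum: 17% + 26% + 44% + 28% + 9% = 124%.

124%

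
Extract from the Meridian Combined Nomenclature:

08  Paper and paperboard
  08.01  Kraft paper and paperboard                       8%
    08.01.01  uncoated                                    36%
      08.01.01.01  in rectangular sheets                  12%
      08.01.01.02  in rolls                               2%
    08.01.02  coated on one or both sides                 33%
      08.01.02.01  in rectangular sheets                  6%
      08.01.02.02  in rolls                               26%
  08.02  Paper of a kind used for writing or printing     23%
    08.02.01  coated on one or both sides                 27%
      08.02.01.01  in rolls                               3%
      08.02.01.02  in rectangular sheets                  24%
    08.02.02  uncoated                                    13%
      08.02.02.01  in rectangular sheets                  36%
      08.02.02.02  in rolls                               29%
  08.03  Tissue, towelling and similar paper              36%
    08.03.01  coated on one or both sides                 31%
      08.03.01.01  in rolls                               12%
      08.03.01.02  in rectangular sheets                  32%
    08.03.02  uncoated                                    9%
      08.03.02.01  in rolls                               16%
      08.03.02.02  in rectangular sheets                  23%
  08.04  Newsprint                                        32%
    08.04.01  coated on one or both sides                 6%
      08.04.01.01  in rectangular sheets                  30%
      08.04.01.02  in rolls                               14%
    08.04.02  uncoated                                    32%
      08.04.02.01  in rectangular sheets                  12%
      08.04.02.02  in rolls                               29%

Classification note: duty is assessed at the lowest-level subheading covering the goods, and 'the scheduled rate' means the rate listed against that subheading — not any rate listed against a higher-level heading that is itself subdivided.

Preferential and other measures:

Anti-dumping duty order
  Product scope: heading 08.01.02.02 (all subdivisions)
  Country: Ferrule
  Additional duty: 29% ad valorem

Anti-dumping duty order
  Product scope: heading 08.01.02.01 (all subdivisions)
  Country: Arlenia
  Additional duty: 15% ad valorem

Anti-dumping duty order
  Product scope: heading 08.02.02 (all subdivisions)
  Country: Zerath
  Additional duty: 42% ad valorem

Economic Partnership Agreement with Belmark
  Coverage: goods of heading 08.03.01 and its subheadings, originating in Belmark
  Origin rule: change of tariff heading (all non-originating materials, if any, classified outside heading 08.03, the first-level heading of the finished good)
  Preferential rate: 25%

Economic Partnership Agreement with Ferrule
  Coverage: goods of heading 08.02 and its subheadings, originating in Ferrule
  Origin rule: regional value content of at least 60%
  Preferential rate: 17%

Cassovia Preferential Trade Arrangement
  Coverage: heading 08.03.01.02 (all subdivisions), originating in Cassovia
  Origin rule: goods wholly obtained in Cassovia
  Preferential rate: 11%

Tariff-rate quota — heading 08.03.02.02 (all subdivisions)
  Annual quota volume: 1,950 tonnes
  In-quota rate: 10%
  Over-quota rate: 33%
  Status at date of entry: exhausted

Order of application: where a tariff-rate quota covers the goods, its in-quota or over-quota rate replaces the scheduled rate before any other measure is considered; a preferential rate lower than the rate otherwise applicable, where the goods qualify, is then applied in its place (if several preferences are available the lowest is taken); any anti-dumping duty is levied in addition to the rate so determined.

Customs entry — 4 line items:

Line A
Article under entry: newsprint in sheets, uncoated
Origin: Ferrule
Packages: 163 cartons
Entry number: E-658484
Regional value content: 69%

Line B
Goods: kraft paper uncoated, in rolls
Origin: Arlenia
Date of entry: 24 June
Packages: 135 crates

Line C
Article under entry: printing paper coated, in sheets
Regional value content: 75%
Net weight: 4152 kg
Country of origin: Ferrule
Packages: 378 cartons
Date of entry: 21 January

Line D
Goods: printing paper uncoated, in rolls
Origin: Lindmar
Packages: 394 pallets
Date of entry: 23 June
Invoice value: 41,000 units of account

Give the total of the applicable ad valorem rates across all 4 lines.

60%

Line A: newsprint → 08.04; uncoated → 08.04.02; in sheets → 08.04.02.01. Scheduled 12%. Ferrule agreement on 08.02: 08.04.02.01 not covered. → 12%.
Line B: kraft paper → 08.01; uncoated → 08.01.01; in rolls → 08.01.01.02. Scheduled 2%. No special measure applies. → 2%.
Line C: printing paper → 08.02; coated → 08.02.01; in sheets → 08.02.01.02. Scheduled 24%. Ferrule agreement on 08.02: RVC ≥ 60% → 17% available; preferential 17%. → 17%.
Line D: printing paper → 08.02; uncoated → 08.02.02; in rolls → 08.02.02.02. Scheduled 29%. No special measure applies. → 29%.
Sum: 12% + 2% + 17% + 29% = 60%.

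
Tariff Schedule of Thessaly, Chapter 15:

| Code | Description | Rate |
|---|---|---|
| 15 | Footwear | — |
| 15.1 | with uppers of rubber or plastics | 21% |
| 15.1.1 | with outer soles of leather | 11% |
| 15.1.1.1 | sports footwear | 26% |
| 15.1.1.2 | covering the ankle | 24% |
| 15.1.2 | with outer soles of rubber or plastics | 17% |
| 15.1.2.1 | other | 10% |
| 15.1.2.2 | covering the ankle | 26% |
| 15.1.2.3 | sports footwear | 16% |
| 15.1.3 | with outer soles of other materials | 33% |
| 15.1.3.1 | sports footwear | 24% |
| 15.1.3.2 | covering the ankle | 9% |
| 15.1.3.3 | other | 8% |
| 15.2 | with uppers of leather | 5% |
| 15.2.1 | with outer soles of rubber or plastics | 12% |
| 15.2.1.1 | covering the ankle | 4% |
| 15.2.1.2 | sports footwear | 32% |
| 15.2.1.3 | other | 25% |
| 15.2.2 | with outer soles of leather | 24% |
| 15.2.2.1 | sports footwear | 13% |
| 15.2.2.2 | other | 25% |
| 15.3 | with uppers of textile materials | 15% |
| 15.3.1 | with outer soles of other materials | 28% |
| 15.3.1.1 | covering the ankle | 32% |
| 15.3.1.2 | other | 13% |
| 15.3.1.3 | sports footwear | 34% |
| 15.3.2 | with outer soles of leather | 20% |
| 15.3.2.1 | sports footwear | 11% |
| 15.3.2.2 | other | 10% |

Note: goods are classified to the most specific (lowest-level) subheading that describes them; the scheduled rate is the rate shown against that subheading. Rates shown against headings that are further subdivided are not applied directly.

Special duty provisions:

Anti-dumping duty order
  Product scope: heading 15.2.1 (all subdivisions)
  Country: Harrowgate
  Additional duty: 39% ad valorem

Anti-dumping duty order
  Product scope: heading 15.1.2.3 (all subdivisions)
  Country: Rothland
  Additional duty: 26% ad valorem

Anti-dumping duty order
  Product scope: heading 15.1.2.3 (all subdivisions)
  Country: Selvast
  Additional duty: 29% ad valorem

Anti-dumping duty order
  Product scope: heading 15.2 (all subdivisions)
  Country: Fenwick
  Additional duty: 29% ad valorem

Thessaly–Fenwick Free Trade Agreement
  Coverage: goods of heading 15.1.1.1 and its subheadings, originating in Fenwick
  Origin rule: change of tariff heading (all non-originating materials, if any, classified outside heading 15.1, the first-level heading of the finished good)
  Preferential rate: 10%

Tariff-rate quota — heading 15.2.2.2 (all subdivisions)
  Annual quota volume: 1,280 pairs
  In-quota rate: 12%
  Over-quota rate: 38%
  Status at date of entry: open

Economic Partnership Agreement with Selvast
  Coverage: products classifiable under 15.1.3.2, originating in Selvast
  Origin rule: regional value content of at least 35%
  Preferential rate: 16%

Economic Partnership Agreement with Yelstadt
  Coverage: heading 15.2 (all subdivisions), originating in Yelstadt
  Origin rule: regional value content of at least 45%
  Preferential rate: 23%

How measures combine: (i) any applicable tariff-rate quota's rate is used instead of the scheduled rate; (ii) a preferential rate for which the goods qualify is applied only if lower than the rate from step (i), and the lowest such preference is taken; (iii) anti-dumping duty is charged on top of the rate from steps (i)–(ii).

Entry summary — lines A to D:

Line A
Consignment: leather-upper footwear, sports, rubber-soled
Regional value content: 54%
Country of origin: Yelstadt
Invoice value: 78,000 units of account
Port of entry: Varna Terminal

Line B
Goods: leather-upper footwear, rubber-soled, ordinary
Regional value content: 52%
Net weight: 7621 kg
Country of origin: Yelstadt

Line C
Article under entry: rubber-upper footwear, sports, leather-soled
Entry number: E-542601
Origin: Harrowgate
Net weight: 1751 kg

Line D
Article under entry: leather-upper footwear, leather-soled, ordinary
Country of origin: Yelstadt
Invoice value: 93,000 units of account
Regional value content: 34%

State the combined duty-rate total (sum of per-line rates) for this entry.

84%

Line A: leather-upper → 15.2; rubber-soled → 15.2.1; sports → 15.2.1.2. Scheduled 32%. Yelstadt agreement on 15.2: RVC ≥ 45% → 23% available; preferential 23%. → 23%.
Line B: leather-upper → 15.2; rubber-soled → 15.2.1; ordinary → 15.2.1.3. Scheduled 25%. Yelstadt agreement on 15.2: RVC ≥ 45% → 23% available; preferential 23%. → 23%.
Line C: rubber-upper → 15.1; leather-soled → 15.1.1; sports → 15.1.1.1. Scheduled 26%. No special measure applies. → 26%.
Line D: leather-upper → 15.2; leather-soled → 15.2.2; ordinary → 15.2.2.2. Scheduled 25%. quota on 15.2.2.2 open → in-quota 12%; Yelstadt agreement on 15.2: RVC < 45%. → 12%.
Sum: 23% + 23% + 26% + 12% = 84%.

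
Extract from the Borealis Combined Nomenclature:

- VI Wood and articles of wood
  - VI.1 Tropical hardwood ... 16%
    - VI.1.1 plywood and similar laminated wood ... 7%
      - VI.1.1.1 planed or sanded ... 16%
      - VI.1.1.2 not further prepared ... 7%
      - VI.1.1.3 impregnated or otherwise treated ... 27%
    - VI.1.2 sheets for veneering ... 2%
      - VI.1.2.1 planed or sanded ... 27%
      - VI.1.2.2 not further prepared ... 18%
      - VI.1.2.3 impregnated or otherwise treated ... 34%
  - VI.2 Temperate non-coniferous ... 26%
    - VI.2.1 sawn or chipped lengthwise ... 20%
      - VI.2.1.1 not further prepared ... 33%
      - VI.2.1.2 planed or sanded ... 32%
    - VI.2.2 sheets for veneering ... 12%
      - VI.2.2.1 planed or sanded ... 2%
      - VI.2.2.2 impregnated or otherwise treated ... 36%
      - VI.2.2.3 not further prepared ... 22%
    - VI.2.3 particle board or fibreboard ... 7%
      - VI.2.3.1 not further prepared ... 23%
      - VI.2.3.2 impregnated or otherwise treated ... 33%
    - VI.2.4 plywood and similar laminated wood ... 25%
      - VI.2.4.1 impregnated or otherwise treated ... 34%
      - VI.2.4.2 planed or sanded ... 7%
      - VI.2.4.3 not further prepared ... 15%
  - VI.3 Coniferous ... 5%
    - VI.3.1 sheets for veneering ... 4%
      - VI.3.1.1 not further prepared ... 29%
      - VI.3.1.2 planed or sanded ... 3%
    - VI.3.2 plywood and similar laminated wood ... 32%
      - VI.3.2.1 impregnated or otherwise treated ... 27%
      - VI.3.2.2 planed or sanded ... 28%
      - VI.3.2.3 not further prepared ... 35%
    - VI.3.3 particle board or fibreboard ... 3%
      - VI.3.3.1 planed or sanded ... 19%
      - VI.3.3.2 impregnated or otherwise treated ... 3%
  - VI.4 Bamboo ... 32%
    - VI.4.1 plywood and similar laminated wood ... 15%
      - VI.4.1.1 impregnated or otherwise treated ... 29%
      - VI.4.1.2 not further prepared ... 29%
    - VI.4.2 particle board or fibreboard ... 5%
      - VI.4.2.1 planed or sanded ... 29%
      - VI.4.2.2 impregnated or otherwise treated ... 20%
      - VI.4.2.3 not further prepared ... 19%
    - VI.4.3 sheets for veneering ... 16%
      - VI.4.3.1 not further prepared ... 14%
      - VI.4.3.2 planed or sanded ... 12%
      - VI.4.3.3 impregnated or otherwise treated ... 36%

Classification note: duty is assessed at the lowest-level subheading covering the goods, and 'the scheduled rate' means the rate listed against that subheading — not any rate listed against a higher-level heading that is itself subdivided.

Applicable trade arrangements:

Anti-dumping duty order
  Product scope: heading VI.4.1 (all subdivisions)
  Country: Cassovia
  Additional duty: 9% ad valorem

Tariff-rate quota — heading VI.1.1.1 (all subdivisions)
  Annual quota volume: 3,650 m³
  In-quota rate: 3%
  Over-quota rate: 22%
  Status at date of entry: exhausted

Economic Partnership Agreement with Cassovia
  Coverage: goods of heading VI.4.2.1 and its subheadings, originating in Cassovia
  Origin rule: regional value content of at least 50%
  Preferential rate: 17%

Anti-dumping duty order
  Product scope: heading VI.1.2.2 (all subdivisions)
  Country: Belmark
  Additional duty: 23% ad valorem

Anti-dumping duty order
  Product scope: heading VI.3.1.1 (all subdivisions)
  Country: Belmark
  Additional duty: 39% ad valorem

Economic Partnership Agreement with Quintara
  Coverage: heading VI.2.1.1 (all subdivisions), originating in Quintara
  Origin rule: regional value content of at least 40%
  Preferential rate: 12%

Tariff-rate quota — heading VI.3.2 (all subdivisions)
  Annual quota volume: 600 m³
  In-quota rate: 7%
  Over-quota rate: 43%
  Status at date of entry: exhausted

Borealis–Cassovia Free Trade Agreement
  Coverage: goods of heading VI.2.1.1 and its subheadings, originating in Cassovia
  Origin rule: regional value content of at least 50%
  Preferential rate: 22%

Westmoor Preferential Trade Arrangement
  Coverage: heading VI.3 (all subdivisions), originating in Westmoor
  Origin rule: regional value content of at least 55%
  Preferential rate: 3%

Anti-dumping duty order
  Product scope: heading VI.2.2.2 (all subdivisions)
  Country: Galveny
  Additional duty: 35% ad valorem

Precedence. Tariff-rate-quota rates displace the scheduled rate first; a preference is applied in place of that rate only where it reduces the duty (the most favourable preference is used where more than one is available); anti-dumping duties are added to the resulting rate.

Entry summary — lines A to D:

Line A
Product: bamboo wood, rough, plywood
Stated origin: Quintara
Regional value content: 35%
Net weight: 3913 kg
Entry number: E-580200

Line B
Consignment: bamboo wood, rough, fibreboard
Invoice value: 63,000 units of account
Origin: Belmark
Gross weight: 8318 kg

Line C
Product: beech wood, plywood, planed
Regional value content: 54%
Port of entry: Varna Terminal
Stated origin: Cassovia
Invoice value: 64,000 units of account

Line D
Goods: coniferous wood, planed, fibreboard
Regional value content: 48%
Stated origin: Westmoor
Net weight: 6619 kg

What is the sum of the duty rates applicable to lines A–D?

74%

Line A: bamboo → VI.4; plywood → VI.4.1; rough → VI.4.1.2. Scheduled 29%. Quintara agreement on VI.2.1.1: VI.4.1.2 not covered. → 29%.
Line B: bamboo → VI.4; fibreboard → VI.4.2; rough → VI.4.2.3. Scheduled 19%. No special measure applies. → 19%.
Line C: beech → VI.2; plywood → VI.2.4; planed → VI.2.4.2. Scheduled 7%. Cassovia agreement on VI.4.2.1: VI.2.4.2 not covered; Cassovia agreement on VI.2.1.1: VI.2.4.2 not covered. → 7%.
Line D: coniferous → VI.3; fibreboard → VI.3.3; planed → VI.3.3.1. Scheduled 19%. Westmoor agreement on VI.3: RVC < 55%. → 19%.
Sum: 29% + 19% + 7% + 19% = 74%.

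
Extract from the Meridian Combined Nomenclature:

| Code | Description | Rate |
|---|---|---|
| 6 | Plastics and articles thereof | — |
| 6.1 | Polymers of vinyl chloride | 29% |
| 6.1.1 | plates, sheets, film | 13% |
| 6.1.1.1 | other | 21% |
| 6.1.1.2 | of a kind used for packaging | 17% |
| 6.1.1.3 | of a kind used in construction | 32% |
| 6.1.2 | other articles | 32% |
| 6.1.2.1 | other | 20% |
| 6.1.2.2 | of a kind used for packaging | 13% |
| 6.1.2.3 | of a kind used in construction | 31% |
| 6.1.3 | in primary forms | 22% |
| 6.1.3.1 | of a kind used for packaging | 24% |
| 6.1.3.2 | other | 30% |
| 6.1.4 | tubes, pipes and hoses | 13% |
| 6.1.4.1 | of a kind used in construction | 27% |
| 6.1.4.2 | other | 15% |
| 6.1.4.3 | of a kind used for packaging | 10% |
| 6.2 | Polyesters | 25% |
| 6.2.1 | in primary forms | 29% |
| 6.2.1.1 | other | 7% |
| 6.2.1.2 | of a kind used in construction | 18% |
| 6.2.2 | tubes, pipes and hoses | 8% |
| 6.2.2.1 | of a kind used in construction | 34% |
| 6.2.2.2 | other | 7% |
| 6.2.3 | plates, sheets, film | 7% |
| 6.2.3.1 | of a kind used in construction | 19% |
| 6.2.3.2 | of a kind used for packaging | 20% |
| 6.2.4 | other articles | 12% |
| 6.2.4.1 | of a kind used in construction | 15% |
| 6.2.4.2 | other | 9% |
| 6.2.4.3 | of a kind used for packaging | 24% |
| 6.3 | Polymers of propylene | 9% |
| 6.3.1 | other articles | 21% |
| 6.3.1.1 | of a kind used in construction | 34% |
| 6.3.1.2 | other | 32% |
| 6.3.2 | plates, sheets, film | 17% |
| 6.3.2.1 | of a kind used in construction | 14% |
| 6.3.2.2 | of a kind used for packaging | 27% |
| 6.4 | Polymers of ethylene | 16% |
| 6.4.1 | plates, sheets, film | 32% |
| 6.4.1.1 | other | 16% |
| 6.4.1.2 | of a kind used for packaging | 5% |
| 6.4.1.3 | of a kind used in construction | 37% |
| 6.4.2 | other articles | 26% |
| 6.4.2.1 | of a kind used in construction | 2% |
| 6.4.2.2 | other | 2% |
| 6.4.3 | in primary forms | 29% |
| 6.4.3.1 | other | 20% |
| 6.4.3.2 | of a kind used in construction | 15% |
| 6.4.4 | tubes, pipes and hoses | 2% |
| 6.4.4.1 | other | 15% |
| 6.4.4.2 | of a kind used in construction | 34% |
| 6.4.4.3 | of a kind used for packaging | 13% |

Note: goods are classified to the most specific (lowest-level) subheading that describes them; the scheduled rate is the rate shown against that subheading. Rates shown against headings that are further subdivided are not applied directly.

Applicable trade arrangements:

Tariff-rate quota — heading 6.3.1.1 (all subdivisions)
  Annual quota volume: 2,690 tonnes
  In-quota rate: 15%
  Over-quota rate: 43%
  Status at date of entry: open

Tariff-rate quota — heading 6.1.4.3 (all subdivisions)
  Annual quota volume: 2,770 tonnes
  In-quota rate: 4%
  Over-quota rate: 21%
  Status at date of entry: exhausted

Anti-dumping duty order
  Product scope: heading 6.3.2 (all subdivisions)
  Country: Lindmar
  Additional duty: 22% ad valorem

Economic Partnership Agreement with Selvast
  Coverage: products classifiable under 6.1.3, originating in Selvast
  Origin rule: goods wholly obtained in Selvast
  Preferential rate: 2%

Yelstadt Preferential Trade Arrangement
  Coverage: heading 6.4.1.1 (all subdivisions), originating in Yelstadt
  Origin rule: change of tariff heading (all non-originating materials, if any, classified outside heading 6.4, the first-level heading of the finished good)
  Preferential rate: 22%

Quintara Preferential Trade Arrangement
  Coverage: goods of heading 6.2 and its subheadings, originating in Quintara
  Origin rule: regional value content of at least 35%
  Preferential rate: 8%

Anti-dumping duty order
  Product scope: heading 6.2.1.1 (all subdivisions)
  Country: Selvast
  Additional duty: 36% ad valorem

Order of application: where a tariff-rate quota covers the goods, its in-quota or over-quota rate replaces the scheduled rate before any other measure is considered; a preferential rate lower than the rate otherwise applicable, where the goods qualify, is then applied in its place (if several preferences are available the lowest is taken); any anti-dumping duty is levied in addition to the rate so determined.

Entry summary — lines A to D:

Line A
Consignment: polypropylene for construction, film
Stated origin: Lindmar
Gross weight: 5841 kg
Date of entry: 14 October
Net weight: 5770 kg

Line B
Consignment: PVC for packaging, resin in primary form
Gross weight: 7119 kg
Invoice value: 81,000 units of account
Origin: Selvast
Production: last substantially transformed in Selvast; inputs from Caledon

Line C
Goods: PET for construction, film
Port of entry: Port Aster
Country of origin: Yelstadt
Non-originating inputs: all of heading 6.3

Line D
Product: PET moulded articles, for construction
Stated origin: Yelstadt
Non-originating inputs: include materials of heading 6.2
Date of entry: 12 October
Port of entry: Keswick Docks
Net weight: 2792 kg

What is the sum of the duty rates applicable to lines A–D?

94%

Line A: polypropylene → 6.3; film → 6.3.2; for construction → 6.3.2.1. Scheduled 14%. anti-dumping (Lindmar, 6.3.2): +22%; total 14% + 22% = 36%. → 36%.
Line B: PVC → 6.1; resin in primary form → 6.1.3; for packaging → 6.1.3.1. Scheduled 24%. Selvast agreement on 6.1.3: not wholly obtained. → 24%.
Line C: PET → 6.2; film → 6.2.3; for construction → 6.2.3.1. Scheduled 19%. Yelstadt agreement on 6.4.1.1: 6.2.3.1 not covered. → 19%.
Line D: PET → 6.2; moulded articles → 6.2.4; for construction → 6.2.4.1. Scheduled 15%. Yelstadt agreement on 6.4.1.1: 6.2.4.1 not covered. → 15%.
Sum: 36% + 24% + 19% + 15% = 94%.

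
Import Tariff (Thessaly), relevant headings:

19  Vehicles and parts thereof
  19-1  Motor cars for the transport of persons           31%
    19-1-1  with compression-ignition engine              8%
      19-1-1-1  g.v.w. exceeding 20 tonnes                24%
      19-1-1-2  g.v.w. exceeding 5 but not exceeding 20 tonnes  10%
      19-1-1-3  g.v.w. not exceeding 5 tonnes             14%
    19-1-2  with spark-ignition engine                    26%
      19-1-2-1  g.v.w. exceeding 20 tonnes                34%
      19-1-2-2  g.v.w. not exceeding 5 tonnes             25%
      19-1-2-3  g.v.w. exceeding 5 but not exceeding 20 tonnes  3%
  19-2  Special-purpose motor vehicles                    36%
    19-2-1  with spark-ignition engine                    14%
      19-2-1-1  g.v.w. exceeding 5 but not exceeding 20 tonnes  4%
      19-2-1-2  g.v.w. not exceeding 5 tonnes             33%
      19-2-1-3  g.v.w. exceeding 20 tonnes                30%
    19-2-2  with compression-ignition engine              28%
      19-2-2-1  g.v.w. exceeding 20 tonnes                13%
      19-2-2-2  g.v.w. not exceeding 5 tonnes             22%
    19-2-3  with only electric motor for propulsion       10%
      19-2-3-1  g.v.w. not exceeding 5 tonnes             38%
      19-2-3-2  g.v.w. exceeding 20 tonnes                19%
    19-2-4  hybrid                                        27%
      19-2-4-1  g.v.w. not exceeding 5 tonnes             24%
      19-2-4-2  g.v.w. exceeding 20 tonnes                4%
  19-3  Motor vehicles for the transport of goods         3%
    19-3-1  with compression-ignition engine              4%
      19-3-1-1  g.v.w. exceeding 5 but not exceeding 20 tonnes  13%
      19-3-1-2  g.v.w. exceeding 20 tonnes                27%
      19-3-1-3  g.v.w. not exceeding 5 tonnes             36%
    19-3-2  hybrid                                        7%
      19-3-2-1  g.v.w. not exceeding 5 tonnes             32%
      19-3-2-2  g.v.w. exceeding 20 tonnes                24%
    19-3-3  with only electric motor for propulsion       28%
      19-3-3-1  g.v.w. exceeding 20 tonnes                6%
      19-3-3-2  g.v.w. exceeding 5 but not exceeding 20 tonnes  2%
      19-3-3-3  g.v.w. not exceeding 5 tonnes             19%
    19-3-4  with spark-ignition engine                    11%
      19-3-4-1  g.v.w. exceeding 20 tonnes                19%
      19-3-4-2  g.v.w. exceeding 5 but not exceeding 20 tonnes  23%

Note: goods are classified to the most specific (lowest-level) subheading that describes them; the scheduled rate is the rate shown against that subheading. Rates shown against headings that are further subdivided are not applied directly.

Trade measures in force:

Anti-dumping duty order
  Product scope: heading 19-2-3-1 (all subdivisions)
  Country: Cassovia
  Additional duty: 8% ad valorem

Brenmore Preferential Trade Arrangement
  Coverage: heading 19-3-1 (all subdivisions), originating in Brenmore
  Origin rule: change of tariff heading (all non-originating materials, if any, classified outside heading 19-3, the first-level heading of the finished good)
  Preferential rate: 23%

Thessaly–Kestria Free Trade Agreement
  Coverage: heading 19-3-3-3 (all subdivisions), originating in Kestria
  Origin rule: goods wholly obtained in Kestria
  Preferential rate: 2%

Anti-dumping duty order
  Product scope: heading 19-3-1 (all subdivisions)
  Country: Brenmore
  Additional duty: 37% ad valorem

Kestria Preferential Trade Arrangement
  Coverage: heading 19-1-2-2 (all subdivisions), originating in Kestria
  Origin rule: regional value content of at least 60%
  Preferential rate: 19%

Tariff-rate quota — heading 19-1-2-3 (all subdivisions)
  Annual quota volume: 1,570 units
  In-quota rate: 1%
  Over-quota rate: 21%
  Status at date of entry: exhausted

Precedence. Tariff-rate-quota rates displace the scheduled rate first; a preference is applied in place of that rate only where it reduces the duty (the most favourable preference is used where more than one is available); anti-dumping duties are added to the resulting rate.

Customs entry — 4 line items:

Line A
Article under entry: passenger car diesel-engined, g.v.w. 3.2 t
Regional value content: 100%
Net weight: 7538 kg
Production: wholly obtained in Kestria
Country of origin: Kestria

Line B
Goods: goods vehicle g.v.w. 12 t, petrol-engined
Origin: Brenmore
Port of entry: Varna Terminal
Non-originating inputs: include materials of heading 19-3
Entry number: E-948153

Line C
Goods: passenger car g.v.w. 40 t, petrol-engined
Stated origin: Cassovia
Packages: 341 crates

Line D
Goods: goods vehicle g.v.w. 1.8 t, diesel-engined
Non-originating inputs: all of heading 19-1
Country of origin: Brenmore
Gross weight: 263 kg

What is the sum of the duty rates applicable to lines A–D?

131%

Line A: passenger car → 19-1; diesel-engined → 19-1-1; g.v.w. 3.2 t → 19-1-1-3. Scheduled 14%. Kestria agreement on 19-3-3-3: 19-1-1-3 not covered; Kestria agreement on 19-1-2-2: 19-1-1-3 not covered. → 14%.
Line B: goods vehicle → 19-3; petrol-engined → 19-3-4; g.v.w. 12 t → 19-3-4-2. Scheduled 23%. Brenmore agreement on 19-3-1: 19-3-4-2 not covered. → 23%.
Line C: passenger car → 19-1; petrol-engined → 19-1-2; g.v.w. 40 t → 19-1-2-1. Scheduled 34%. No special measure applies. → 34%.
Line D: goods vehicle → 19-3; diesel-engined → 19-3-1; g.v.w. 1.8 t → 19-3-1-3. Scheduled 36%. Brenmore agreement on 19-3-1: CTH met → 23% available; preferential 23%; anti-dumping (Brenmore, 19-3-1): +37%; total 23% + 37% = 60%. → 60%.
Sum: 14% + 23% + 34% + 60% = 131%.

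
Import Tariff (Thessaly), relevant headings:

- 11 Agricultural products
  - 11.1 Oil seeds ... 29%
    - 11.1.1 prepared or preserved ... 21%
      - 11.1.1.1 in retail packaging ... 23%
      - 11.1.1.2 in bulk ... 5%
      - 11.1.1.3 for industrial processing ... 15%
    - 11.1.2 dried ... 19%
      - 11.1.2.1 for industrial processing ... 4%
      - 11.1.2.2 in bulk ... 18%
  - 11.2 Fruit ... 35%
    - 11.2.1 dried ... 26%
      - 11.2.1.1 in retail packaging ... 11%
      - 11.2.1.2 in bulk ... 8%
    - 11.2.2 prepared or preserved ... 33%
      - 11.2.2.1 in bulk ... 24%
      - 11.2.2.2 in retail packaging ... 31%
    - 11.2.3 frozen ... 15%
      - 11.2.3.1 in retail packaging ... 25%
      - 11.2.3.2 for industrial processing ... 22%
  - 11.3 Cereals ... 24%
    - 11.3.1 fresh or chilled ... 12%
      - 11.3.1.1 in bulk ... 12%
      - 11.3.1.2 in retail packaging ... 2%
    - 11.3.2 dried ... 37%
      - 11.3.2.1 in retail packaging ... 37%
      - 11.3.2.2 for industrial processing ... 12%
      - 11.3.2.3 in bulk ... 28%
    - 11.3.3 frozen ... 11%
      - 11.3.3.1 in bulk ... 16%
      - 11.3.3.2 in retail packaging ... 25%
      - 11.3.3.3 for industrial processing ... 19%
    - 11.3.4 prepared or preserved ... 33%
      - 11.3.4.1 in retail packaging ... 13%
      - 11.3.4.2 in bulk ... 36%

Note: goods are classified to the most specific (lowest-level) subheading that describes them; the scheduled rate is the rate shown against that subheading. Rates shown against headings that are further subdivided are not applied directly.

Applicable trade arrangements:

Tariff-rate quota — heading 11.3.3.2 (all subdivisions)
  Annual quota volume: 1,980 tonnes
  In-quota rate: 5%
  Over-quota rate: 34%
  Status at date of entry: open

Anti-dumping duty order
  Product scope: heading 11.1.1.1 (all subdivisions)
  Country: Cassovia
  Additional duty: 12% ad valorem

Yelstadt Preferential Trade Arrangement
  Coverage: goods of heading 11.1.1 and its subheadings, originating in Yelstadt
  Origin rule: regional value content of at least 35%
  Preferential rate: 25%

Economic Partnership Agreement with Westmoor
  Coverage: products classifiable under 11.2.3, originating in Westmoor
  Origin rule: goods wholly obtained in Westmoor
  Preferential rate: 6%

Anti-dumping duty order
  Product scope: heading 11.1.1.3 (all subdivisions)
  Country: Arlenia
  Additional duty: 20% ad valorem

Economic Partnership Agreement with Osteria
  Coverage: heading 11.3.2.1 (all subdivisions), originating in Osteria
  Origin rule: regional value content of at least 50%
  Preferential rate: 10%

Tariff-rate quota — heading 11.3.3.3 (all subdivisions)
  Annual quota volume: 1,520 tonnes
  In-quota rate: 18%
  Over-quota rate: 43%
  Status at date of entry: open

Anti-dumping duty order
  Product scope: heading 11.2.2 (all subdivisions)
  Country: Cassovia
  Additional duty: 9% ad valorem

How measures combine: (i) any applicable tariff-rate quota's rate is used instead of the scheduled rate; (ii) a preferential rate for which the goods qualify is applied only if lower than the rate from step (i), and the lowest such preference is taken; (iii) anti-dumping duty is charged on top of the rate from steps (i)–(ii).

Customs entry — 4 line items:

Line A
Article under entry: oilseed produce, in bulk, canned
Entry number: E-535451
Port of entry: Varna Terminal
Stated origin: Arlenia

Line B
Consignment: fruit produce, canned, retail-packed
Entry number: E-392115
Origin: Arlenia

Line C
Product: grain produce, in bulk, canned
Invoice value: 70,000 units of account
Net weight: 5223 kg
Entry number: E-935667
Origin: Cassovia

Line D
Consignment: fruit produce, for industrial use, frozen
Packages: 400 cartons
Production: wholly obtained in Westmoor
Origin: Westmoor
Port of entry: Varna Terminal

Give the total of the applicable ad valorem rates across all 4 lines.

Line A: oilseed → 11.1; canned → 11.1.1; in bulk → 11.1.1.2. Scheduled 5%. No special measure applies. → 5%.
Line B: fruit → 11.2; canned → 11.2.2; retail-packed → 11.2.2.2. Scheduled 31%. No special measure applies. → 31%.
Line C: grain → 11.3; canned → 11.3.4; in bulk → 11.3.4.2. Scheduled 36%. No special measure applies. → 36%.
Line D: fruit → 11.2; frozen → 11.2.3; for industrial use → 11.2.3.2. Scheduled 22%. Westmoor agreement on 11.2.3: wholly obtained → 6% available; preferential 6%. → 6%.
Sum: 5% + 31% + 36% + 6% = 78%.

78%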